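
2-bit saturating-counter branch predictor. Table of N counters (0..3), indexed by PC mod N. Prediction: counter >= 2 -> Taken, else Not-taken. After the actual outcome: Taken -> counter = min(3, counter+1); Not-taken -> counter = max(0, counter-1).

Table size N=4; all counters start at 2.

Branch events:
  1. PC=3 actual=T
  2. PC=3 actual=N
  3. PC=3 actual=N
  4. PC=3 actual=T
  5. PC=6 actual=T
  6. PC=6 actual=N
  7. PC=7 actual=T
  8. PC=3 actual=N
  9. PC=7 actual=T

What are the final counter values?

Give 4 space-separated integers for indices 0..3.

Ev 1: PC=3 idx=3 pred=T actual=T -> ctr[3]=3
Ev 2: PC=3 idx=3 pred=T actual=N -> ctr[3]=2
Ev 3: PC=3 idx=3 pred=T actual=N -> ctr[3]=1
Ev 4: PC=3 idx=3 pred=N actual=T -> ctr[3]=2
Ev 5: PC=6 idx=2 pred=T actual=T -> ctr[2]=3
Ev 6: PC=6 idx=2 pred=T actual=N -> ctr[2]=2
Ev 7: PC=7 idx=3 pred=T actual=T -> ctr[3]=3
Ev 8: PC=3 idx=3 pred=T actual=N -> ctr[3]=2
Ev 9: PC=7 idx=3 pred=T actual=T -> ctr[3]=3

Answer: 2 2 2 3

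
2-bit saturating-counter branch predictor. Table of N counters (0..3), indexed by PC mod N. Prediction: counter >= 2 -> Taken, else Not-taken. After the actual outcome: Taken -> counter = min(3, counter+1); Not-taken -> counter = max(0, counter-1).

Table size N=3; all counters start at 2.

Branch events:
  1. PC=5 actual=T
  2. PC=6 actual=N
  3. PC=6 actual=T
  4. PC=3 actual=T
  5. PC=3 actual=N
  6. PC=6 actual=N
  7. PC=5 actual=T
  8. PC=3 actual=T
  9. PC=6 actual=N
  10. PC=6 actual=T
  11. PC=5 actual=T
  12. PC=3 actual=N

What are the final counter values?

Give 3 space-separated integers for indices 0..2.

Ev 1: PC=5 idx=2 pred=T actual=T -> ctr[2]=3
Ev 2: PC=6 idx=0 pred=T actual=N -> ctr[0]=1
Ev 3: PC=6 idx=0 pred=N actual=T -> ctr[0]=2
Ev 4: PC=3 idx=0 pred=T actual=T -> ctr[0]=3
Ev 5: PC=3 idx=0 pred=T actual=N -> ctr[0]=2
Ev 6: PC=6 idx=0 pred=T actual=N -> ctr[0]=1
Ev 7: PC=5 idx=2 pred=T actual=T -> ctr[2]=3
Ev 8: PC=3 idx=0 pred=N actual=T -> ctr[0]=2
Ev 9: PC=6 idx=0 pred=T actual=N -> ctr[0]=1
Ev 10: PC=6 idx=0 pred=N actual=T -> ctr[0]=2
Ev 11: PC=5 idx=2 pred=T actual=T -> ctr[2]=3
Ev 12: PC=3 idx=0 pred=T actual=N -> ctr[0]=1

Answer: 1 2 3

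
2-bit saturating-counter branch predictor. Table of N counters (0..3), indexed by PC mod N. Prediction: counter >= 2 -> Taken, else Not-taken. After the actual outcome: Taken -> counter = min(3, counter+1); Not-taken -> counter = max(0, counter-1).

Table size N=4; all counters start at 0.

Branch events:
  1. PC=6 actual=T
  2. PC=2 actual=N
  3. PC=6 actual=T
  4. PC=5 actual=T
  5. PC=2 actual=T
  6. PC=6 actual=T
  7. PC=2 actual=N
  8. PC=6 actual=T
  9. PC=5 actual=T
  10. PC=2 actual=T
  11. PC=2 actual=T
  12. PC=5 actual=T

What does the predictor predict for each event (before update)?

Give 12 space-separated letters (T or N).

Ev 1: PC=6 idx=2 pred=N actual=T -> ctr[2]=1
Ev 2: PC=2 idx=2 pred=N actual=N -> ctr[2]=0
Ev 3: PC=6 idx=2 pred=N actual=T -> ctr[2]=1
Ev 4: PC=5 idx=1 pred=N actual=T -> ctr[1]=1
Ev 5: PC=2 idx=2 pred=N actual=T -> ctr[2]=2
Ev 6: PC=6 idx=2 pred=T actual=T -> ctr[2]=3
Ev 7: PC=2 idx=2 pred=T actual=N -> ctr[2]=2
Ev 8: PC=6 idx=2 pred=T actual=T -> ctr[2]=3
Ev 9: PC=5 idx=1 pred=N actual=T -> ctr[1]=2
Ev 10: PC=2 idx=2 pred=T actual=T -> ctr[2]=3
Ev 11: PC=2 idx=2 pred=T actual=T -> ctr[2]=3
Ev 12: PC=5 idx=1 pred=T actual=T -> ctr[1]=3

Answer: N N N N N T T T N T T T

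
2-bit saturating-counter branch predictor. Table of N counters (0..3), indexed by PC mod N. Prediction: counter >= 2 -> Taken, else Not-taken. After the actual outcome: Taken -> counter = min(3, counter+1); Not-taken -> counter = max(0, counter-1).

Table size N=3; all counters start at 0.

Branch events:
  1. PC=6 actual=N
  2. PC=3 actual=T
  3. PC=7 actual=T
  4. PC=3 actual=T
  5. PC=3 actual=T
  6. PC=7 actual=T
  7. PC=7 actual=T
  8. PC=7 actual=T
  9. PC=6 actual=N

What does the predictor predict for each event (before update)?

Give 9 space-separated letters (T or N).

Answer: N N N N T N T T T

Derivation:
Ev 1: PC=6 idx=0 pred=N actual=N -> ctr[0]=0
Ev 2: PC=3 idx=0 pred=N actual=T -> ctr[0]=1
Ev 3: PC=7 idx=1 pred=N actual=T -> ctr[1]=1
Ev 4: PC=3 idx=0 pred=N actual=T -> ctr[0]=2
Ev 5: PC=3 idx=0 pred=T actual=T -> ctr[0]=3
Ev 6: PC=7 idx=1 pred=N actual=T -> ctr[1]=2
Ev 7: PC=7 idx=1 pred=T actual=T -> ctr[1]=3
Ev 8: PC=7 idx=1 pred=T actual=T -> ctr[1]=3
Ev 9: PC=6 idx=0 pred=T actual=N -> ctr[0]=2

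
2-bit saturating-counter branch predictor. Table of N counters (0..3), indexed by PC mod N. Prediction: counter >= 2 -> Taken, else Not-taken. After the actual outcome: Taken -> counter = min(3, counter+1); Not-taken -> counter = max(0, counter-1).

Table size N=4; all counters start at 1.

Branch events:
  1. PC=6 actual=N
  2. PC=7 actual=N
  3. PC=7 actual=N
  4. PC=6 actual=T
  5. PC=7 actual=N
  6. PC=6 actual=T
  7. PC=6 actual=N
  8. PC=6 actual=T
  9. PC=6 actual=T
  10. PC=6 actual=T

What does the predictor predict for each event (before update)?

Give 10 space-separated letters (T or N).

Ev 1: PC=6 idx=2 pred=N actual=N -> ctr[2]=0
Ev 2: PC=7 idx=3 pred=N actual=N -> ctr[3]=0
Ev 3: PC=7 idx=3 pred=N actual=N -> ctr[3]=0
Ev 4: PC=6 idx=2 pred=N actual=T -> ctr[2]=1
Ev 5: PC=7 idx=3 pred=N actual=N -> ctr[3]=0
Ev 6: PC=6 idx=2 pred=N actual=T -> ctr[2]=2
Ev 7: PC=6 idx=2 pred=T actual=N -> ctr[2]=1
Ev 8: PC=6 idx=2 pred=N actual=T -> ctr[2]=2
Ev 9: PC=6 idx=2 pred=T actual=T -> ctr[2]=3
Ev 10: PC=6 idx=2 pred=T actual=T -> ctr[2]=3

Answer: N N N N N N T N T T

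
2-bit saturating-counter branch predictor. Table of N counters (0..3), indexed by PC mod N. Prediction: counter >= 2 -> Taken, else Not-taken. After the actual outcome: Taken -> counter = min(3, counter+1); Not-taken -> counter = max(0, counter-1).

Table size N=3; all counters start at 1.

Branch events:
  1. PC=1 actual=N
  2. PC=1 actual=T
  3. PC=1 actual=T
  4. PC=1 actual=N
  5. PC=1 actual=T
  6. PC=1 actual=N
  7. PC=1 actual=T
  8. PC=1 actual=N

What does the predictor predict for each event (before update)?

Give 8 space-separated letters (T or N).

Ev 1: PC=1 idx=1 pred=N actual=N -> ctr[1]=0
Ev 2: PC=1 idx=1 pred=N actual=T -> ctr[1]=1
Ev 3: PC=1 idx=1 pred=N actual=T -> ctr[1]=2
Ev 4: PC=1 idx=1 pred=T actual=N -> ctr[1]=1
Ev 5: PC=1 idx=1 pred=N actual=T -> ctr[1]=2
Ev 6: PC=1 idx=1 pred=T actual=N -> ctr[1]=1
Ev 7: PC=1 idx=1 pred=N actual=T -> ctr[1]=2
Ev 8: PC=1 idx=1 pred=T actual=N -> ctr[1]=1

Answer: N N N T N T N T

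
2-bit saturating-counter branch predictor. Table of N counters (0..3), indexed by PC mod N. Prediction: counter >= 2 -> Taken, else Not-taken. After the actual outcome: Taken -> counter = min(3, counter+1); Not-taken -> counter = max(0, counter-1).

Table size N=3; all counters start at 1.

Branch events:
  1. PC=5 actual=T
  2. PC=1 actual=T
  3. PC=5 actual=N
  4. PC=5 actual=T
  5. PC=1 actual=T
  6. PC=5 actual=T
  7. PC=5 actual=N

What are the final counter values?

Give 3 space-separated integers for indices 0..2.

Ev 1: PC=5 idx=2 pred=N actual=T -> ctr[2]=2
Ev 2: PC=1 idx=1 pred=N actual=T -> ctr[1]=2
Ev 3: PC=5 idx=2 pred=T actual=N -> ctr[2]=1
Ev 4: PC=5 idx=2 pred=N actual=T -> ctr[2]=2
Ev 5: PC=1 idx=1 pred=T actual=T -> ctr[1]=3
Ev 6: PC=5 idx=2 pred=T actual=T -> ctr[2]=3
Ev 7: PC=5 idx=2 pred=T actual=N -> ctr[2]=2

Answer: 1 3 2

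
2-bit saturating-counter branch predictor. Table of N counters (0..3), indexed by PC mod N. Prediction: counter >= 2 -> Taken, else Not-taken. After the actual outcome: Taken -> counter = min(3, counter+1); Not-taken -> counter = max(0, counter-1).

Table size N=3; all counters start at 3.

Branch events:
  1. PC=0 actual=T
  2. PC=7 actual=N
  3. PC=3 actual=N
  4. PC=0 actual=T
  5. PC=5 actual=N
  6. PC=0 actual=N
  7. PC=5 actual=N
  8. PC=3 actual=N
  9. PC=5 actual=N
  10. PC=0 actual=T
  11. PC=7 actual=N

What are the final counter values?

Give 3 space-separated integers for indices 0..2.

Ev 1: PC=0 idx=0 pred=T actual=T -> ctr[0]=3
Ev 2: PC=7 idx=1 pred=T actual=N -> ctr[1]=2
Ev 3: PC=3 idx=0 pred=T actual=N -> ctr[0]=2
Ev 4: PC=0 idx=0 pred=T actual=T -> ctr[0]=3
Ev 5: PC=5 idx=2 pred=T actual=N -> ctr[2]=2
Ev 6: PC=0 idx=0 pred=T actual=N -> ctr[0]=2
Ev 7: PC=5 idx=2 pred=T actual=N -> ctr[2]=1
Ev 8: PC=3 idx=0 pred=T actual=N -> ctr[0]=1
Ev 9: PC=5 idx=2 pred=N actual=N -> ctr[2]=0
Ev 10: PC=0 idx=0 pred=N actual=T -> ctr[0]=2
Ev 11: PC=7 idx=1 pred=T actual=N -> ctr[1]=1

Answer: 2 1 0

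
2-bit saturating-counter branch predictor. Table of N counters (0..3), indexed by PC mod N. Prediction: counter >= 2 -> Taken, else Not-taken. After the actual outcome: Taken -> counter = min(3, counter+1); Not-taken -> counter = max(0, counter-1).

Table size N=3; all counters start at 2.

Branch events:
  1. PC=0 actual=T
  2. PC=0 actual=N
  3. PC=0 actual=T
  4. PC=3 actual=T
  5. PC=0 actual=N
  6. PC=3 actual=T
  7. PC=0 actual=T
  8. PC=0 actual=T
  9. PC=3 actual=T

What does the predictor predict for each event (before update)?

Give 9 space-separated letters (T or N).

Ev 1: PC=0 idx=0 pred=T actual=T -> ctr[0]=3
Ev 2: PC=0 idx=0 pred=T actual=N -> ctr[0]=2
Ev 3: PC=0 idx=0 pred=T actual=T -> ctr[0]=3
Ev 4: PC=3 idx=0 pred=T actual=T -> ctr[0]=3
Ev 5: PC=0 idx=0 pred=T actual=N -> ctr[0]=2
Ev 6: PC=3 idx=0 pred=T actual=T -> ctr[0]=3
Ev 7: PC=0 idx=0 pred=T actual=T -> ctr[0]=3
Ev 8: PC=0 idx=0 pred=T actual=T -> ctr[0]=3
Ev 9: PC=3 idx=0 pred=T actual=T -> ctr[0]=3

Answer: T T T T T T T T T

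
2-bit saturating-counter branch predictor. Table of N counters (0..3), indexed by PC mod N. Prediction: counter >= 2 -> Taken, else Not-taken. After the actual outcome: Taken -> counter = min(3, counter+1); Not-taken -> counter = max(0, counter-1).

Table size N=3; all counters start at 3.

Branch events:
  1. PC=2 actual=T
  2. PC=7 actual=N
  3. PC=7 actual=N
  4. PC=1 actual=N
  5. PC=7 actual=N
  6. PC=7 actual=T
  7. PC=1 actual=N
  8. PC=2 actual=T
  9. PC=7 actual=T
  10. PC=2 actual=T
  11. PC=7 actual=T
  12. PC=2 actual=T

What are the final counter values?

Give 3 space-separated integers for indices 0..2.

Ev 1: PC=2 idx=2 pred=T actual=T -> ctr[2]=3
Ev 2: PC=7 idx=1 pred=T actual=N -> ctr[1]=2
Ev 3: PC=7 idx=1 pred=T actual=N -> ctr[1]=1
Ev 4: PC=1 idx=1 pred=N actual=N -> ctr[1]=0
Ev 5: PC=7 idx=1 pred=N actual=N -> ctr[1]=0
Ev 6: PC=7 idx=1 pred=N actual=T -> ctr[1]=1
Ev 7: PC=1 idx=1 pred=N actual=N -> ctr[1]=0
Ev 8: PC=2 idx=2 pred=T actual=T -> ctr[2]=3
Ev 9: PC=7 idx=1 pred=N actual=T -> ctr[1]=1
Ev 10: PC=2 idx=2 pred=T actual=T -> ctr[2]=3
Ev 11: PC=7 idx=1 pred=N actual=T -> ctr[1]=2
Ev 12: PC=2 idx=2 pred=T actual=T -> ctr[2]=3

Answer: 3 2 3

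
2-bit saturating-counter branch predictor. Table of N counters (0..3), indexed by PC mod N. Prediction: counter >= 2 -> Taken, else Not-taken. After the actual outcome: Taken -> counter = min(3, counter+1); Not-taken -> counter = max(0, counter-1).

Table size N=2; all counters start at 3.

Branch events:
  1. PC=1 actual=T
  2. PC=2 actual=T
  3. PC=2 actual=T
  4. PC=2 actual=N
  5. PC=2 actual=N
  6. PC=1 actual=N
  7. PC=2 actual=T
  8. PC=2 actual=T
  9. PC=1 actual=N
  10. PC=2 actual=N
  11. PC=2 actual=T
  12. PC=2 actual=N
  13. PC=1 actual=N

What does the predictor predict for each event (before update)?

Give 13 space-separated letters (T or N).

Ev 1: PC=1 idx=1 pred=T actual=T -> ctr[1]=3
Ev 2: PC=2 idx=0 pred=T actual=T -> ctr[0]=3
Ev 3: PC=2 idx=0 pred=T actual=T -> ctr[0]=3
Ev 4: PC=2 idx=0 pred=T actual=N -> ctr[0]=2
Ev 5: PC=2 idx=0 pred=T actual=N -> ctr[0]=1
Ev 6: PC=1 idx=1 pred=T actual=N -> ctr[1]=2
Ev 7: PC=2 idx=0 pred=N actual=T -> ctr[0]=2
Ev 8: PC=2 idx=0 pred=T actual=T -> ctr[0]=3
Ev 9: PC=1 idx=1 pred=T actual=N -> ctr[1]=1
Ev 10: PC=2 idx=0 pred=T actual=N -> ctr[0]=2
Ev 11: PC=2 idx=0 pred=T actual=T -> ctr[0]=3
Ev 12: PC=2 idx=0 pred=T actual=N -> ctr[0]=2
Ev 13: PC=1 idx=1 pred=N actual=N -> ctr[1]=0

Answer: T T T T T T N T T T T T N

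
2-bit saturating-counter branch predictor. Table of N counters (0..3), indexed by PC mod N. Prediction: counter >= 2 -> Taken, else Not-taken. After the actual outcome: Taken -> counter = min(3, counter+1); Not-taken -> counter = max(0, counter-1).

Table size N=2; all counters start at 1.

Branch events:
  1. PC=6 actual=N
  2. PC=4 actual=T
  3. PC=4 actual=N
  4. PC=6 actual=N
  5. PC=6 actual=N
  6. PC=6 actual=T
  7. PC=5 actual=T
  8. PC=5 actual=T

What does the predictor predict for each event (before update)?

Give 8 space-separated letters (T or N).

Answer: N N N N N N N T

Derivation:
Ev 1: PC=6 idx=0 pred=N actual=N -> ctr[0]=0
Ev 2: PC=4 idx=0 pred=N actual=T -> ctr[0]=1
Ev 3: PC=4 idx=0 pred=N actual=N -> ctr[0]=0
Ev 4: PC=6 idx=0 pred=N actual=N -> ctr[0]=0
Ev 5: PC=6 idx=0 pred=N actual=N -> ctr[0]=0
Ev 6: PC=6 idx=0 pred=N actual=T -> ctr[0]=1
Ev 7: PC=5 idx=1 pred=N actual=T -> ctr[1]=2
Ev 8: PC=5 idx=1 pred=T actual=T -> ctr[1]=3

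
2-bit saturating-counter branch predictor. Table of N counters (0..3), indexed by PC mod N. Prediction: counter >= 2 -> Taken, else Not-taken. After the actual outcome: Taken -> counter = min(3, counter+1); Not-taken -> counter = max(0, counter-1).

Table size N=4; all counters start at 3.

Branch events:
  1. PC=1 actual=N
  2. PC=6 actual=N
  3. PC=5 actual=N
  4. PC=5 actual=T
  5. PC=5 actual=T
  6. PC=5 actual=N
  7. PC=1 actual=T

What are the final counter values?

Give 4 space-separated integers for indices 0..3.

Ev 1: PC=1 idx=1 pred=T actual=N -> ctr[1]=2
Ev 2: PC=6 idx=2 pred=T actual=N -> ctr[2]=2
Ev 3: PC=5 idx=1 pred=T actual=N -> ctr[1]=1
Ev 4: PC=5 idx=1 pred=N actual=T -> ctr[1]=2
Ev 5: PC=5 idx=1 pred=T actual=T -> ctr[1]=3
Ev 6: PC=5 idx=1 pred=T actual=N -> ctr[1]=2
Ev 7: PC=1 idx=1 pred=T actual=T -> ctr[1]=3

Answer: 3 3 2 3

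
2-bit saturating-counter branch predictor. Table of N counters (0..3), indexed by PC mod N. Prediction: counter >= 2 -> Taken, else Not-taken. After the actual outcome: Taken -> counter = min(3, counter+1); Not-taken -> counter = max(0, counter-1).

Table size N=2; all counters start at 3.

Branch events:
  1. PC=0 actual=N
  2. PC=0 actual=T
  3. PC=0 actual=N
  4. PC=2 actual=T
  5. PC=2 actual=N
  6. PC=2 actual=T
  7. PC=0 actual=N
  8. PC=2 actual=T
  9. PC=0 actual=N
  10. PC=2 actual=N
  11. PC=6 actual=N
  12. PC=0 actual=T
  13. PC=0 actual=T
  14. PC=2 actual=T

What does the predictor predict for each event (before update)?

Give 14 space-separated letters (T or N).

Ev 1: PC=0 idx=0 pred=T actual=N -> ctr[0]=2
Ev 2: PC=0 idx=0 pred=T actual=T -> ctr[0]=3
Ev 3: PC=0 idx=0 pred=T actual=N -> ctr[0]=2
Ev 4: PC=2 idx=0 pred=T actual=T -> ctr[0]=3
Ev 5: PC=2 idx=0 pred=T actual=N -> ctr[0]=2
Ev 6: PC=2 idx=0 pred=T actual=T -> ctr[0]=3
Ev 7: PC=0 idx=0 pred=T actual=N -> ctr[0]=2
Ev 8: PC=2 idx=0 pred=T actual=T -> ctr[0]=3
Ev 9: PC=0 idx=0 pred=T actual=N -> ctr[0]=2
Ev 10: PC=2 idx=0 pred=T actual=N -> ctr[0]=1
Ev 11: PC=6 idx=0 pred=N actual=N -> ctr[0]=0
Ev 12: PC=0 idx=0 pred=N actual=T -> ctr[0]=1
Ev 13: PC=0 idx=0 pred=N actual=T -> ctr[0]=2
Ev 14: PC=2 idx=0 pred=T actual=T -> ctr[0]=3

Answer: T T T T T T T T T T N N N T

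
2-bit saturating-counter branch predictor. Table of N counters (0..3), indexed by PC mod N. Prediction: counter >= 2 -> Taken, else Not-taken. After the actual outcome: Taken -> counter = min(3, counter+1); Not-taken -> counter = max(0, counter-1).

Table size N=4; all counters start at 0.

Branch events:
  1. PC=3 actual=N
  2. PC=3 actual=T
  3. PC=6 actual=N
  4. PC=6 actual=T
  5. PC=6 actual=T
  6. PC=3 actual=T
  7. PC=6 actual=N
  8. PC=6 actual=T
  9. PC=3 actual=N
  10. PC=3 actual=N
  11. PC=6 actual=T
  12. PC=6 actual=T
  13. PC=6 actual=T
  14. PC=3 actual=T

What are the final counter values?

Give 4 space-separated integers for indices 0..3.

Answer: 0 0 3 1

Derivation:
Ev 1: PC=3 idx=3 pred=N actual=N -> ctr[3]=0
Ev 2: PC=3 idx=3 pred=N actual=T -> ctr[3]=1
Ev 3: PC=6 idx=2 pred=N actual=N -> ctr[2]=0
Ev 4: PC=6 idx=2 pred=N actual=T -> ctr[2]=1
Ev 5: PC=6 idx=2 pred=N actual=T -> ctr[2]=2
Ev 6: PC=3 idx=3 pred=N actual=T -> ctr[3]=2
Ev 7: PC=6 idx=2 pred=T actual=N -> ctr[2]=1
Ev 8: PC=6 idx=2 pred=N actual=T -> ctr[2]=2
Ev 9: PC=3 idx=3 pred=T actual=N -> ctr[3]=1
Ev 10: PC=3 idx=3 pred=N actual=N -> ctr[3]=0
Ev 11: PC=6 idx=2 pred=T actual=T -> ctr[2]=3
Ev 12: PC=6 idx=2 pred=T actual=T -> ctr[2]=3
Ev 13: PC=6 idx=2 pred=T actual=T -> ctr[2]=3
Ev 14: PC=3 idx=3 pred=N actual=T -> ctr[3]=1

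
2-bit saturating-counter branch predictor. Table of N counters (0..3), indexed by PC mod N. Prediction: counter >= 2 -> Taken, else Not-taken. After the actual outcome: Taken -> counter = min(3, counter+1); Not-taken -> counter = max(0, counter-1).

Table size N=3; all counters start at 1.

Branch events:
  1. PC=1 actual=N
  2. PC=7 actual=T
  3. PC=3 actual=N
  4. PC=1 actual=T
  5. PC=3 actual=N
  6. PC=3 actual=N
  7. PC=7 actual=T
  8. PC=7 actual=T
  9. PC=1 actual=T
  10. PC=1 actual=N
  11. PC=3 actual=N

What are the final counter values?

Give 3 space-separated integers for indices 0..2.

Ev 1: PC=1 idx=1 pred=N actual=N -> ctr[1]=0
Ev 2: PC=7 idx=1 pred=N actual=T -> ctr[1]=1
Ev 3: PC=3 idx=0 pred=N actual=N -> ctr[0]=0
Ev 4: PC=1 idx=1 pred=N actual=T -> ctr[1]=2
Ev 5: PC=3 idx=0 pred=N actual=N -> ctr[0]=0
Ev 6: PC=3 idx=0 pred=N actual=N -> ctr[0]=0
Ev 7: PC=7 idx=1 pred=T actual=T -> ctr[1]=3
Ev 8: PC=7 idx=1 pred=T actual=T -> ctr[1]=3
Ev 9: PC=1 idx=1 pred=T actual=T -> ctr[1]=3
Ev 10: PC=1 idx=1 pred=T actual=N -> ctr[1]=2
Ev 11: PC=3 idx=0 pred=N actual=N -> ctr[0]=0

Answer: 0 2 1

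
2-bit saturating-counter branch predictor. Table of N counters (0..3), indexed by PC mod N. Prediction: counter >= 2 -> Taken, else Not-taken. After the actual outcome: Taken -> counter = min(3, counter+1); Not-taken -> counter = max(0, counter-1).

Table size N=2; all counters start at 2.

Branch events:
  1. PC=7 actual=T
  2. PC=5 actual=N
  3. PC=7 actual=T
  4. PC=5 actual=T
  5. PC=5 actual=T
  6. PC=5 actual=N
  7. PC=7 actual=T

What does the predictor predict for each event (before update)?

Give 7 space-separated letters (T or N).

Answer: T T T T T T T

Derivation:
Ev 1: PC=7 idx=1 pred=T actual=T -> ctr[1]=3
Ev 2: PC=5 idx=1 pred=T actual=N -> ctr[1]=2
Ev 3: PC=7 idx=1 pred=T actual=T -> ctr[1]=3
Ev 4: PC=5 idx=1 pred=T actual=T -> ctr[1]=3
Ev 5: PC=5 idx=1 pred=T actual=T -> ctr[1]=3
Ev 6: PC=5 idx=1 pred=T actual=N -> ctr[1]=2
Ev 7: PC=7 idx=1 pred=T actual=T -> ctr[1]=3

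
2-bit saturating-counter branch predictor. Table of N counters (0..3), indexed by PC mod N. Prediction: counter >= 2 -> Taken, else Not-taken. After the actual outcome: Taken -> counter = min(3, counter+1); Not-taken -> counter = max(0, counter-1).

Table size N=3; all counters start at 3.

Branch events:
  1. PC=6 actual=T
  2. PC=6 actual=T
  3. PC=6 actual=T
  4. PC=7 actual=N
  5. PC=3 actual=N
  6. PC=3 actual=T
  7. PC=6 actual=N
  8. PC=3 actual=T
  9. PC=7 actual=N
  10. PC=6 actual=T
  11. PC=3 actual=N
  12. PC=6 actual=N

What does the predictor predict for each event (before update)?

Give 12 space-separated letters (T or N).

Answer: T T T T T T T T T T T T

Derivation:
Ev 1: PC=6 idx=0 pred=T actual=T -> ctr[0]=3
Ev 2: PC=6 idx=0 pred=T actual=T -> ctr[0]=3
Ev 3: PC=6 idx=0 pred=T actual=T -> ctr[0]=3
Ev 4: PC=7 idx=1 pred=T actual=N -> ctr[1]=2
Ev 5: PC=3 idx=0 pred=T actual=N -> ctr[0]=2
Ev 6: PC=3 idx=0 pred=T actual=T -> ctr[0]=3
Ev 7: PC=6 idx=0 pred=T actual=N -> ctr[0]=2
Ev 8: PC=3 idx=0 pred=T actual=T -> ctr[0]=3
Ev 9: PC=7 idx=1 pred=T actual=N -> ctr[1]=1
Ev 10: PC=6 idx=0 pred=T actual=T -> ctr[0]=3
Ev 11: PC=3 idx=0 pred=T actual=N -> ctr[0]=2
Ev 12: PC=6 idx=0 pred=T actual=N -> ctr[0]=1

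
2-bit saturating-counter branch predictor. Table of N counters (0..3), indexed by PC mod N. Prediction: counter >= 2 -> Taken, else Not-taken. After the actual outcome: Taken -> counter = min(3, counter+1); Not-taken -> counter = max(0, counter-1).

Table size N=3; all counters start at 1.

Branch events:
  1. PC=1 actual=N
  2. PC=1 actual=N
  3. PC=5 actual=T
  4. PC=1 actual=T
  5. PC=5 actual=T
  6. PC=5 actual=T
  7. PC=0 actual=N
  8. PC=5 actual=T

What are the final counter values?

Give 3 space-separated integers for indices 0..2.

Ev 1: PC=1 idx=1 pred=N actual=N -> ctr[1]=0
Ev 2: PC=1 idx=1 pred=N actual=N -> ctr[1]=0
Ev 3: PC=5 idx=2 pred=N actual=T -> ctr[2]=2
Ev 4: PC=1 idx=1 pred=N actual=T -> ctr[1]=1
Ev 5: PC=5 idx=2 pred=T actual=T -> ctr[2]=3
Ev 6: PC=5 idx=2 pred=T actual=T -> ctr[2]=3
Ev 7: PC=0 idx=0 pred=N actual=N -> ctr[0]=0
Ev 8: PC=5 idx=2 pred=T actual=T -> ctr[2]=3

Answer: 0 1 3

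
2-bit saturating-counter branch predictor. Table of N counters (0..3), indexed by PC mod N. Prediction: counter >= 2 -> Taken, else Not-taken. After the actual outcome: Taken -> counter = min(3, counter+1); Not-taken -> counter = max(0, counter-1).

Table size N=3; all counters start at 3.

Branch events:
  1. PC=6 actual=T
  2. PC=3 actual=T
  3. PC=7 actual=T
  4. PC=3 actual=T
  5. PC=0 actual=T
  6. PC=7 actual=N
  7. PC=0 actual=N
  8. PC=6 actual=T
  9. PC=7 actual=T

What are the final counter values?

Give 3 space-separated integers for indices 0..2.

Ev 1: PC=6 idx=0 pred=T actual=T -> ctr[0]=3
Ev 2: PC=3 idx=0 pred=T actual=T -> ctr[0]=3
Ev 3: PC=7 idx=1 pred=T actual=T -> ctr[1]=3
Ev 4: PC=3 idx=0 pred=T actual=T -> ctr[0]=3
Ev 5: PC=0 idx=0 pred=T actual=T -> ctr[0]=3
Ev 6: PC=7 idx=1 pred=T actual=N -> ctr[1]=2
Ev 7: PC=0 idx=0 pred=T actual=N -> ctr[0]=2
Ev 8: PC=6 idx=0 pred=T actual=T -> ctr[0]=3
Ev 9: PC=7 idx=1 pred=T actual=T -> ctr[1]=3

Answer: 3 3 3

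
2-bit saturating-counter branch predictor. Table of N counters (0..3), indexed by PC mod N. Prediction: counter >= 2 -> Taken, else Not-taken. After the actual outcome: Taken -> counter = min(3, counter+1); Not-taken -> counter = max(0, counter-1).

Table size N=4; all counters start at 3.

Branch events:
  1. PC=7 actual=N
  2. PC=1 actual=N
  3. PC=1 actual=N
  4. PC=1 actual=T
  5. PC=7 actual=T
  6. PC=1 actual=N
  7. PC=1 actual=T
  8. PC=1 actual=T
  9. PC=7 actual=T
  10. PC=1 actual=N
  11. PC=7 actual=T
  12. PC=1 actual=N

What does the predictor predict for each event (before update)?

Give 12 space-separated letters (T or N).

Answer: T T T N T T N T T T T T

Derivation:
Ev 1: PC=7 idx=3 pred=T actual=N -> ctr[3]=2
Ev 2: PC=1 idx=1 pred=T actual=N -> ctr[1]=2
Ev 3: PC=1 idx=1 pred=T actual=N -> ctr[1]=1
Ev 4: PC=1 idx=1 pred=N actual=T -> ctr[1]=2
Ev 5: PC=7 idx=3 pred=T actual=T -> ctr[3]=3
Ev 6: PC=1 idx=1 pred=T actual=N -> ctr[1]=1
Ev 7: PC=1 idx=1 pred=N actual=T -> ctr[1]=2
Ev 8: PC=1 idx=1 pred=T actual=T -> ctr[1]=3
Ev 9: PC=7 idx=3 pred=T actual=T -> ctr[3]=3
Ev 10: PC=1 idx=1 pred=T actual=N -> ctr[1]=2
Ev 11: PC=7 idx=3 pred=T actual=T -> ctr[3]=3
Ev 12: PC=1 idx=1 pred=T actual=N -> ctr[1]=1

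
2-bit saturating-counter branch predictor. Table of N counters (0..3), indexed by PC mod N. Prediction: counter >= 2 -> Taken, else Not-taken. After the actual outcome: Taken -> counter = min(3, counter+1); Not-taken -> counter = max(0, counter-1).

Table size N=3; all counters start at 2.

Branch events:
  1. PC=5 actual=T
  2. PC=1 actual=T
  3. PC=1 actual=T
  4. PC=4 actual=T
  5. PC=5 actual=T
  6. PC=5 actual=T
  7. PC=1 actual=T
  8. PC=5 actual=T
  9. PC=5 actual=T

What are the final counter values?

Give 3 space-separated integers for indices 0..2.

Answer: 2 3 3

Derivation:
Ev 1: PC=5 idx=2 pred=T actual=T -> ctr[2]=3
Ev 2: PC=1 idx=1 pred=T actual=T -> ctr[1]=3
Ev 3: PC=1 idx=1 pred=T actual=T -> ctr[1]=3
Ev 4: PC=4 idx=1 pred=T actual=T -> ctr[1]=3
Ev 5: PC=5 idx=2 pred=T actual=T -> ctr[2]=3
Ev 6: PC=5 idx=2 pred=T actual=T -> ctr[2]=3
Ev 7: PC=1 idx=1 pred=T actual=T -> ctr[1]=3
Ev 8: PC=5 idx=2 pred=T actual=T -> ctr[2]=3
Ev 9: PC=5 idx=2 pred=T actual=T -> ctr[2]=3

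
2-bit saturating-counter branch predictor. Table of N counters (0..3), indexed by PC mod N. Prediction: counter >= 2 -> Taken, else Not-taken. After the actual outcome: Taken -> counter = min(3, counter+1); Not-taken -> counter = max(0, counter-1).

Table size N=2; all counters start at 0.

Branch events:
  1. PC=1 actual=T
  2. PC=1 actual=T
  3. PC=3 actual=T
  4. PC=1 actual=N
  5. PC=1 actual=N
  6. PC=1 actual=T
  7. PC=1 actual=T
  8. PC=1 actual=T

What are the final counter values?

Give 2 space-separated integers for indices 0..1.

Answer: 0 3

Derivation:
Ev 1: PC=1 idx=1 pred=N actual=T -> ctr[1]=1
Ev 2: PC=1 idx=1 pred=N actual=T -> ctr[1]=2
Ev 3: PC=3 idx=1 pred=T actual=T -> ctr[1]=3
Ev 4: PC=1 idx=1 pred=T actual=N -> ctr[1]=2
Ev 5: PC=1 idx=1 pred=T actual=N -> ctr[1]=1
Ev 6: PC=1 idx=1 pred=N actual=T -> ctr[1]=2
Ev 7: PC=1 idx=1 pred=T actual=T -> ctr[1]=3
Ev 8: PC=1 idx=1 pred=T actual=T -> ctr[1]=3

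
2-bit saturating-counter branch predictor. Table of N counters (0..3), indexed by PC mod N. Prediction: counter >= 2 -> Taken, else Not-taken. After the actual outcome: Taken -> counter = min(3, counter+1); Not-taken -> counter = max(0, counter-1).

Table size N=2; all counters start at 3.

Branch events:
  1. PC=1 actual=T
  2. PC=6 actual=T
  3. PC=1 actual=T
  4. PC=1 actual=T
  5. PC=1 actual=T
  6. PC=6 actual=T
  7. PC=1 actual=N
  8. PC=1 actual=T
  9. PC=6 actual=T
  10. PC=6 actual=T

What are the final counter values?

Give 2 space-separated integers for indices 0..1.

Ev 1: PC=1 idx=1 pred=T actual=T -> ctr[1]=3
Ev 2: PC=6 idx=0 pred=T actual=T -> ctr[0]=3
Ev 3: PC=1 idx=1 pred=T actual=T -> ctr[1]=3
Ev 4: PC=1 idx=1 pred=T actual=T -> ctr[1]=3
Ev 5: PC=1 idx=1 pred=T actual=T -> ctr[1]=3
Ev 6: PC=6 idx=0 pred=T actual=T -> ctr[0]=3
Ev 7: PC=1 idx=1 pred=T actual=N -> ctr[1]=2
Ev 8: PC=1 idx=1 pred=T actual=T -> ctr[1]=3
Ev 9: PC=6 idx=0 pred=T actual=T -> ctr[0]=3
Ev 10: PC=6 idx=0 pred=T actual=T -> ctr[0]=3

Answer: 3 3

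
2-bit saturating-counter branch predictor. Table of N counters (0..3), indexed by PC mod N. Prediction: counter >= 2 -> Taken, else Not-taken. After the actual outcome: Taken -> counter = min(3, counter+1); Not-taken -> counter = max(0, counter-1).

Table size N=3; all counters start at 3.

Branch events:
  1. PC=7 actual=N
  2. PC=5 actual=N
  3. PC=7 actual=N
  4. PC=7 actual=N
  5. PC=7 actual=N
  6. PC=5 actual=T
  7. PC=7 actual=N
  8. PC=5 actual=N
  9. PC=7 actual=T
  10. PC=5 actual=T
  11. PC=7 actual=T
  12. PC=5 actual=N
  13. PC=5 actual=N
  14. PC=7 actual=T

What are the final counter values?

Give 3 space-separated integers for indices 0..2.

Ev 1: PC=7 idx=1 pred=T actual=N -> ctr[1]=2
Ev 2: PC=5 idx=2 pred=T actual=N -> ctr[2]=2
Ev 3: PC=7 idx=1 pred=T actual=N -> ctr[1]=1
Ev 4: PC=7 idx=1 pred=N actual=N -> ctr[1]=0
Ev 5: PC=7 idx=1 pred=N actual=N -> ctr[1]=0
Ev 6: PC=5 idx=2 pred=T actual=T -> ctr[2]=3
Ev 7: PC=7 idx=1 pred=N actual=N -> ctr[1]=0
Ev 8: PC=5 idx=2 pred=T actual=N -> ctr[2]=2
Ev 9: PC=7 idx=1 pred=N actual=T -> ctr[1]=1
Ev 10: PC=5 idx=2 pred=T actual=T -> ctr[2]=3
Ev 11: PC=7 idx=1 pred=N actual=T -> ctr[1]=2
Ev 12: PC=5 idx=2 pred=T actual=N -> ctr[2]=2
Ev 13: PC=5 idx=2 pred=T actual=N -> ctr[2]=1
Ev 14: PC=7 idx=1 pred=T actual=T -> ctr[1]=3

Answer: 3 3 1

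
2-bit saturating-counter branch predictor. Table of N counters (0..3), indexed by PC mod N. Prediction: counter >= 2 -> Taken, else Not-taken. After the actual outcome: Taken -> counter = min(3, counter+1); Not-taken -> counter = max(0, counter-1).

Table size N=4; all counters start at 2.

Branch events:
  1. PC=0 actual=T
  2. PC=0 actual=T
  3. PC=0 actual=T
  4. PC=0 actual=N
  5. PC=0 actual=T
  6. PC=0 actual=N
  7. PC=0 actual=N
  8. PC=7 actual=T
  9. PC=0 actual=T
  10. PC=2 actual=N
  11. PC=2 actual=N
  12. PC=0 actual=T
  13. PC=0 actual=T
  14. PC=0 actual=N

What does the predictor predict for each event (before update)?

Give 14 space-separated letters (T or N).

Ev 1: PC=0 idx=0 pred=T actual=T -> ctr[0]=3
Ev 2: PC=0 idx=0 pred=T actual=T -> ctr[0]=3
Ev 3: PC=0 idx=0 pred=T actual=T -> ctr[0]=3
Ev 4: PC=0 idx=0 pred=T actual=N -> ctr[0]=2
Ev 5: PC=0 idx=0 pred=T actual=T -> ctr[0]=3
Ev 6: PC=0 idx=0 pred=T actual=N -> ctr[0]=2
Ev 7: PC=0 idx=0 pred=T actual=N -> ctr[0]=1
Ev 8: PC=7 idx=3 pred=T actual=T -> ctr[3]=3
Ev 9: PC=0 idx=0 pred=N actual=T -> ctr[0]=2
Ev 10: PC=2 idx=2 pred=T actual=N -> ctr[2]=1
Ev 11: PC=2 idx=2 pred=N actual=N -> ctr[2]=0
Ev 12: PC=0 idx=0 pred=T actual=T -> ctr[0]=3
Ev 13: PC=0 idx=0 pred=T actual=T -> ctr[0]=3
Ev 14: PC=0 idx=0 pred=T actual=N -> ctr[0]=2

Answer: T T T T T T T T N T N T T T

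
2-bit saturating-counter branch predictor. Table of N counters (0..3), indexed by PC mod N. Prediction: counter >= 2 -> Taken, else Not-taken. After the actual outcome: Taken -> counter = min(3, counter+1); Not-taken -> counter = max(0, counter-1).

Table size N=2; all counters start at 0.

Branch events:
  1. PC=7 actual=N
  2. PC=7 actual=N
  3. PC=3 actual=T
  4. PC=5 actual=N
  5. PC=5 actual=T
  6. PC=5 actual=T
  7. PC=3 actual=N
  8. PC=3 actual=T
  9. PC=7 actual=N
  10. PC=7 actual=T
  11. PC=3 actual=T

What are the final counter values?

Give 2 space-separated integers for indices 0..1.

Ev 1: PC=7 idx=1 pred=N actual=N -> ctr[1]=0
Ev 2: PC=7 idx=1 pred=N actual=N -> ctr[1]=0
Ev 3: PC=3 idx=1 pred=N actual=T -> ctr[1]=1
Ev 4: PC=5 idx=1 pred=N actual=N -> ctr[1]=0
Ev 5: PC=5 idx=1 pred=N actual=T -> ctr[1]=1
Ev 6: PC=5 idx=1 pred=N actual=T -> ctr[1]=2
Ev 7: PC=3 idx=1 pred=T actual=N -> ctr[1]=1
Ev 8: PC=3 idx=1 pred=N actual=T -> ctr[1]=2
Ev 9: PC=7 idx=1 pred=T actual=N -> ctr[1]=1
Ev 10: PC=7 idx=1 pred=N actual=T -> ctr[1]=2
Ev 11: PC=3 idx=1 pred=T actual=T -> ctr[1]=3

Answer: 0 3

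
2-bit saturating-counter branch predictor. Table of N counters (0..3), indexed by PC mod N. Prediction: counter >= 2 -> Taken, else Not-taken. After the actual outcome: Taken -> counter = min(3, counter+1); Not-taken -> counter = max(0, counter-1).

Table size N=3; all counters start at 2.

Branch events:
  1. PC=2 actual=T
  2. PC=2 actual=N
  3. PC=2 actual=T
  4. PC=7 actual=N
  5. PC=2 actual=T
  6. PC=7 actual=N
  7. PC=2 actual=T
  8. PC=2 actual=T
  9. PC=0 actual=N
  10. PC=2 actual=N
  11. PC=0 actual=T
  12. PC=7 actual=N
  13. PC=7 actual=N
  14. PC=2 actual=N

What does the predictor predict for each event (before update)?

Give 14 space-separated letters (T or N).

Answer: T T T T T N T T T T N N N T

Derivation:
Ev 1: PC=2 idx=2 pred=T actual=T -> ctr[2]=3
Ev 2: PC=2 idx=2 pred=T actual=N -> ctr[2]=2
Ev 3: PC=2 idx=2 pred=T actual=T -> ctr[2]=3
Ev 4: PC=7 idx=1 pred=T actual=N -> ctr[1]=1
Ev 5: PC=2 idx=2 pred=T actual=T -> ctr[2]=3
Ev 6: PC=7 idx=1 pred=N actual=N -> ctr[1]=0
Ev 7: PC=2 idx=2 pred=T actual=T -> ctr[2]=3
Ev 8: PC=2 idx=2 pred=T actual=T -> ctr[2]=3
Ev 9: PC=0 idx=0 pred=T actual=N -> ctr[0]=1
Ev 10: PC=2 idx=2 pred=T actual=N -> ctr[2]=2
Ev 11: PC=0 idx=0 pred=N actual=T -> ctr[0]=2
Ev 12: PC=7 idx=1 pred=N actual=N -> ctr[1]=0
Ev 13: PC=7 idx=1 pred=N actual=N -> ctr[1]=0
Ev 14: PC=2 idx=2 pred=T actual=N -> ctr[2]=1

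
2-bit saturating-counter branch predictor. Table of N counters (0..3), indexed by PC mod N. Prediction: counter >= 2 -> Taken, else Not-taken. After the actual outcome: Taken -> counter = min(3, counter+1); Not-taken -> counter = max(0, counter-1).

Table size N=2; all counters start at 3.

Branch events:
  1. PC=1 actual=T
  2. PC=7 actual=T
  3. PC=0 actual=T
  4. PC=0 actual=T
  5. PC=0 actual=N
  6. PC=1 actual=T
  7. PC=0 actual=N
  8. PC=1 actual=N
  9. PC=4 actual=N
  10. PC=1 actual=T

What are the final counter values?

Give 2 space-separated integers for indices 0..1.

Answer: 0 3

Derivation:
Ev 1: PC=1 idx=1 pred=T actual=T -> ctr[1]=3
Ev 2: PC=7 idx=1 pred=T actual=T -> ctr[1]=3
Ev 3: PC=0 idx=0 pred=T actual=T -> ctr[0]=3
Ev 4: PC=0 idx=0 pred=T actual=T -> ctr[0]=3
Ev 5: PC=0 idx=0 pred=T actual=N -> ctr[0]=2
Ev 6: PC=1 idx=1 pred=T actual=T -> ctr[1]=3
Ev 7: PC=0 idx=0 pred=T actual=N -> ctr[0]=1
Ev 8: PC=1 idx=1 pred=T actual=N -> ctr[1]=2
Ev 9: PC=4 idx=0 pred=N actual=N -> ctr[0]=0
Ev 10: PC=1 idx=1 pred=T actual=T -> ctr[1]=3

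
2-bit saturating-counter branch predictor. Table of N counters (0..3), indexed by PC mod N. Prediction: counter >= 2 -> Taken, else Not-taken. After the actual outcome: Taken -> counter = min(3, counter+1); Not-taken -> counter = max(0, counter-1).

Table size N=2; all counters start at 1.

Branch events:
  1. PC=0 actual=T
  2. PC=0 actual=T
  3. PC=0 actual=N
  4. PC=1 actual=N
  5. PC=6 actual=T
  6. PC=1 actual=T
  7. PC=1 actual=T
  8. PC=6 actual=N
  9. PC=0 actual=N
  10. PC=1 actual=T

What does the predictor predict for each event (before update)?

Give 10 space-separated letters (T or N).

Ev 1: PC=0 idx=0 pred=N actual=T -> ctr[0]=2
Ev 2: PC=0 idx=0 pred=T actual=T -> ctr[0]=3
Ev 3: PC=0 idx=0 pred=T actual=N -> ctr[0]=2
Ev 4: PC=1 idx=1 pred=N actual=N -> ctr[1]=0
Ev 5: PC=6 idx=0 pred=T actual=T -> ctr[0]=3
Ev 6: PC=1 idx=1 pred=N actual=T -> ctr[1]=1
Ev 7: PC=1 idx=1 pred=N actual=T -> ctr[1]=2
Ev 8: PC=6 idx=0 pred=T actual=N -> ctr[0]=2
Ev 9: PC=0 idx=0 pred=T actual=N -> ctr[0]=1
Ev 10: PC=1 idx=1 pred=T actual=T -> ctr[1]=3

Answer: N T T N T N N T T T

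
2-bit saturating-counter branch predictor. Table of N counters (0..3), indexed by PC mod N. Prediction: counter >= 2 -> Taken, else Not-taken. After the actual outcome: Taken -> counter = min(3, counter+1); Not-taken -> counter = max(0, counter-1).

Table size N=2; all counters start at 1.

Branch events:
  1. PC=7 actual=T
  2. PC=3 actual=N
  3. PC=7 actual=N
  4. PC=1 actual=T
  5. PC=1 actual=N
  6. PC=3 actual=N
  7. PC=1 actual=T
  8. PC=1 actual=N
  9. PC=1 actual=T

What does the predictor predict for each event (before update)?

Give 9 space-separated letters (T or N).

Answer: N T N N N N N N N

Derivation:
Ev 1: PC=7 idx=1 pred=N actual=T -> ctr[1]=2
Ev 2: PC=3 idx=1 pred=T actual=N -> ctr[1]=1
Ev 3: PC=7 idx=1 pred=N actual=N -> ctr[1]=0
Ev 4: PC=1 idx=1 pred=N actual=T -> ctr[1]=1
Ev 5: PC=1 idx=1 pred=N actual=N -> ctr[1]=0
Ev 6: PC=3 idx=1 pred=N actual=N -> ctr[1]=0
Ev 7: PC=1 idx=1 pred=N actual=T -> ctr[1]=1
Ev 8: PC=1 idx=1 pred=N actual=N -> ctr[1]=0
Ev 9: PC=1 idx=1 pred=N actual=T -> ctr[1]=1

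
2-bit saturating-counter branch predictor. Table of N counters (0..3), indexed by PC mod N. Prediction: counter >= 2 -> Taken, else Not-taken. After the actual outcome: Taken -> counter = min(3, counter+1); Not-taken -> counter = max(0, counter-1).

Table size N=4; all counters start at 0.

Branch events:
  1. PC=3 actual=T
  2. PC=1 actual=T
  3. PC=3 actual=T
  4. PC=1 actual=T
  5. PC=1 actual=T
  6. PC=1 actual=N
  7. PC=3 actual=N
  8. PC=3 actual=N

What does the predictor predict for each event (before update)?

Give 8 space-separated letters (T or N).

Answer: N N N N T T T N

Derivation:
Ev 1: PC=3 idx=3 pred=N actual=T -> ctr[3]=1
Ev 2: PC=1 idx=1 pred=N actual=T -> ctr[1]=1
Ev 3: PC=3 idx=3 pred=N actual=T -> ctr[3]=2
Ev 4: PC=1 idx=1 pred=N actual=T -> ctr[1]=2
Ev 5: PC=1 idx=1 pred=T actual=T -> ctr[1]=3
Ev 6: PC=1 idx=1 pred=T actual=N -> ctr[1]=2
Ev 7: PC=3 idx=3 pred=T actual=N -> ctr[3]=1
Ev 8: PC=3 idx=3 pred=N actual=N -> ctr[3]=0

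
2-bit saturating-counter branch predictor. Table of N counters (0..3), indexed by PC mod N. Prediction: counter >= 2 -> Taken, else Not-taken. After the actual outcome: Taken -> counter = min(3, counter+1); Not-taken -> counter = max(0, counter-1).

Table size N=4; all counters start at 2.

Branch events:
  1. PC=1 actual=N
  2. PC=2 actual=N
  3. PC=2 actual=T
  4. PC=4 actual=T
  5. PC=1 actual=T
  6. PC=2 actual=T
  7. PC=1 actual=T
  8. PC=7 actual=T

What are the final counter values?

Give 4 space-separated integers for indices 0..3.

Answer: 3 3 3 3

Derivation:
Ev 1: PC=1 idx=1 pred=T actual=N -> ctr[1]=1
Ev 2: PC=2 idx=2 pred=T actual=N -> ctr[2]=1
Ev 3: PC=2 idx=2 pred=N actual=T -> ctr[2]=2
Ev 4: PC=4 idx=0 pred=T actual=T -> ctr[0]=3
Ev 5: PC=1 idx=1 pred=N actual=T -> ctr[1]=2
Ev 6: PC=2 idx=2 pred=T actual=T -> ctr[2]=3
Ev 7: PC=1 idx=1 pred=T actual=T -> ctr[1]=3
Ev 8: PC=7 idx=3 pred=T actual=T -> ctr[3]=3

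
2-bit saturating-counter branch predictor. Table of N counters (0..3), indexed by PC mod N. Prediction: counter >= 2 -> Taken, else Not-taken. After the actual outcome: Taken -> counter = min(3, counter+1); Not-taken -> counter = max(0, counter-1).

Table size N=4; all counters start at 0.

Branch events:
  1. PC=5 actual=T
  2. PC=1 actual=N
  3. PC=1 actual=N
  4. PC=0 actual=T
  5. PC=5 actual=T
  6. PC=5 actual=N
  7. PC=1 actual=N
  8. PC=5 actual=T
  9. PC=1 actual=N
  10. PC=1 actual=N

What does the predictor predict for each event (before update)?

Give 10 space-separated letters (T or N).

Answer: N N N N N N N N N N

Derivation:
Ev 1: PC=5 idx=1 pred=N actual=T -> ctr[1]=1
Ev 2: PC=1 idx=1 pred=N actual=N -> ctr[1]=0
Ev 3: PC=1 idx=1 pred=N actual=N -> ctr[1]=0
Ev 4: PC=0 idx=0 pred=N actual=T -> ctr[0]=1
Ev 5: PC=5 idx=1 pred=N actual=T -> ctr[1]=1
Ev 6: PC=5 idx=1 pred=N actual=N -> ctr[1]=0
Ev 7: PC=1 idx=1 pred=N actual=N -> ctr[1]=0
Ev 8: PC=5 idx=1 pred=N actual=T -> ctr[1]=1
Ev 9: PC=1 idx=1 pred=N actual=N -> ctr[1]=0
Ev 10: PC=1 idx=1 pred=N actual=N -> ctr[1]=0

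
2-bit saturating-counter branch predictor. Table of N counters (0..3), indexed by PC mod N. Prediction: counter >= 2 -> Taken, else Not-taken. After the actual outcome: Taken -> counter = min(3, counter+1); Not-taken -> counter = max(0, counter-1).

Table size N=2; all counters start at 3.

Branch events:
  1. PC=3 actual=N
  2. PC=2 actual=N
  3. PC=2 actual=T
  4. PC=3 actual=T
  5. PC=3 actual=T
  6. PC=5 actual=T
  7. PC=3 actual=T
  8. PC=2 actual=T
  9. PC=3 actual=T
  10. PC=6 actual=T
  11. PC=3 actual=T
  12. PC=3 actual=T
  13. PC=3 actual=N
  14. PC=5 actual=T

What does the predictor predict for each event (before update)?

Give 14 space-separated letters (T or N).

Answer: T T T T T T T T T T T T T T

Derivation:
Ev 1: PC=3 idx=1 pred=T actual=N -> ctr[1]=2
Ev 2: PC=2 idx=0 pred=T actual=N -> ctr[0]=2
Ev 3: PC=2 idx=0 pred=T actual=T -> ctr[0]=3
Ev 4: PC=3 idx=1 pred=T actual=T -> ctr[1]=3
Ev 5: PC=3 idx=1 pred=T actual=T -> ctr[1]=3
Ev 6: PC=5 idx=1 pred=T actual=T -> ctr[1]=3
Ev 7: PC=3 idx=1 pred=T actual=T -> ctr[1]=3
Ev 8: PC=2 idx=0 pred=T actual=T -> ctr[0]=3
Ev 9: PC=3 idx=1 pred=T actual=T -> ctr[1]=3
Ev 10: PC=6 idx=0 pred=T actual=T -> ctr[0]=3
Ev 11: PC=3 idx=1 pred=T actual=T -> ctr[1]=3
Ev 12: PC=3 idx=1 pred=T actual=T -> ctr[1]=3
Ev 13: PC=3 idx=1 pred=T actual=N -> ctr[1]=2
Ev 14: PC=5 idx=1 pred=T actual=T -> ctr[1]=3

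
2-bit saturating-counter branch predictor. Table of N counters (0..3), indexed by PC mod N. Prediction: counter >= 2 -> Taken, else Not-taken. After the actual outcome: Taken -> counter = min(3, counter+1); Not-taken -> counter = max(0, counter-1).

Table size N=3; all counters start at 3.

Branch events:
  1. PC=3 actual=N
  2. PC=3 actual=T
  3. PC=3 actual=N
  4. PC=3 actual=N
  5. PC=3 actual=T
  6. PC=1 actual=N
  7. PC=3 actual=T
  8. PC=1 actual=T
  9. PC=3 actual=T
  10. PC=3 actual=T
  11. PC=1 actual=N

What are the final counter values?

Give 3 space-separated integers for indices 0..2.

Answer: 3 2 3

Derivation:
Ev 1: PC=3 idx=0 pred=T actual=N -> ctr[0]=2
Ev 2: PC=3 idx=0 pred=T actual=T -> ctr[0]=3
Ev 3: PC=3 idx=0 pred=T actual=N -> ctr[0]=2
Ev 4: PC=3 idx=0 pred=T actual=N -> ctr[0]=1
Ev 5: PC=3 idx=0 pred=N actual=T -> ctr[0]=2
Ev 6: PC=1 idx=1 pred=T actual=N -> ctr[1]=2
Ev 7: PC=3 idx=0 pred=T actual=T -> ctr[0]=3
Ev 8: PC=1 idx=1 pred=T actual=T -> ctr[1]=3
Ev 9: PC=3 idx=0 pred=T actual=T -> ctr[0]=3
Ev 10: PC=3 idx=0 pred=T actual=T -> ctr[0]=3
Ev 11: PC=1 idx=1 pred=T actual=N -> ctr[1]=2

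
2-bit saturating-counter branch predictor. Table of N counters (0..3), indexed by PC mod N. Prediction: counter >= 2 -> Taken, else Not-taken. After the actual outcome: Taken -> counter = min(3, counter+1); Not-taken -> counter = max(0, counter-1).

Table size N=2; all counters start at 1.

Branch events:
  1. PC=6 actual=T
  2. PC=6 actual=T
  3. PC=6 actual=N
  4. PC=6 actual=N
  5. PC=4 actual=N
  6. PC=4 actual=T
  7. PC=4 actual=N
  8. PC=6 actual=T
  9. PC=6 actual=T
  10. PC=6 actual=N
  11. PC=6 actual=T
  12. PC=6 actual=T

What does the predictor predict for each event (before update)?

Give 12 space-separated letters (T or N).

Ev 1: PC=6 idx=0 pred=N actual=T -> ctr[0]=2
Ev 2: PC=6 idx=0 pred=T actual=T -> ctr[0]=3
Ev 3: PC=6 idx=0 pred=T actual=N -> ctr[0]=2
Ev 4: PC=6 idx=0 pred=T actual=N -> ctr[0]=1
Ev 5: PC=4 idx=0 pred=N actual=N -> ctr[0]=0
Ev 6: PC=4 idx=0 pred=N actual=T -> ctr[0]=1
Ev 7: PC=4 idx=0 pred=N actual=N -> ctr[0]=0
Ev 8: PC=6 idx=0 pred=N actual=T -> ctr[0]=1
Ev 9: PC=6 idx=0 pred=N actual=T -> ctr[0]=2
Ev 10: PC=6 idx=0 pred=T actual=N -> ctr[0]=1
Ev 11: PC=6 idx=0 pred=N actual=T -> ctr[0]=2
Ev 12: PC=6 idx=0 pred=T actual=T -> ctr[0]=3

Answer: N T T T N N N N N T N T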